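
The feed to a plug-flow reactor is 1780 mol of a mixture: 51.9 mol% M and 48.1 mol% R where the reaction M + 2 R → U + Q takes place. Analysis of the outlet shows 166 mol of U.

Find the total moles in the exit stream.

1610 mol

For U: n = n₀ + 1ξ → 166 = 0 + 1ξ, giving ξ = 166 mol.
Outlet amounts (n = n₀ + ν ξ):
  M: 923.8 − 1(166) = 757.8
  R: 856.2 − 2(166) = 524.2
  U: 0 + 1(166) = 166
  Q: 0 + 1(166) = 166
Total out = 757.8 + 524.2 + 166 + 166 = 1614 mol.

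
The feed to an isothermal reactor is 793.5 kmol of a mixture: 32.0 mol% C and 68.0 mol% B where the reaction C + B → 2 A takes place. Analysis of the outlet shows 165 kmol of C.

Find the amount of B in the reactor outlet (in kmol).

451 kmol

For C: n = n₀ − 1ξ → 165 = 253.9 − 1ξ, giving ξ = 88.92 kmol.
Outlet amounts (n = n₀ + ν ξ):
  C: 253.9 − 1(88.92) = 165
  B: 539.6 − 1(88.92) = 450.7
  A: 0 + 2(88.92) = 177.8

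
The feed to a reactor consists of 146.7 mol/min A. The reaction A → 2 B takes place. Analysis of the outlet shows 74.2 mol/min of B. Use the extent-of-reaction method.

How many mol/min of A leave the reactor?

110 mol/min

For B: n = n₀ + 2ξ → 74.2 = 0 + 2ξ, giving ξ = 37.1 mol/min.
Outlet amounts (n = n₀ + ν ξ):
  A: 146.7 − 1(37.1) = 109.6
  B: 0 + 2(37.1) = 74.2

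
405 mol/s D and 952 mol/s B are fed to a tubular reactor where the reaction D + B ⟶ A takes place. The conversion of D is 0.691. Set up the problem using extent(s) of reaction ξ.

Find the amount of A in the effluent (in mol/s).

D reacted = 0.691 × 405 = 279.9 mol/s; ν_D = −1, so ξ = 279.9/1 = 279.9 mol/s.
Outlet amounts (n = n₀ + ν ξ):
  D: 405 − 1(279.9) = 125.1
  B: 952 − 1(279.9) = 672.1
  A: 0 + 1(279.9) = 279.9

280 mol/s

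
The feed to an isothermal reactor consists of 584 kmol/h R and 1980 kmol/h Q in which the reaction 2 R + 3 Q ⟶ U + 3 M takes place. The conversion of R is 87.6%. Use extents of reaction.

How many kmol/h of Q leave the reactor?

1210 kmol/h

R reacted = 0.876 × 584 = 511.6 kmol/h; ν_R = −2, so ξ = 511.6/2 = 255.8 kmol/h.
Outlet amounts (n = n₀ + ν ξ):
  R: 584 − 2(255.8) = 72.42
  Q: 1980 − 3(255.8) = 1213
  U: 0 + 1(255.8) = 255.8
  M: 0 + 3(255.8) = 767.4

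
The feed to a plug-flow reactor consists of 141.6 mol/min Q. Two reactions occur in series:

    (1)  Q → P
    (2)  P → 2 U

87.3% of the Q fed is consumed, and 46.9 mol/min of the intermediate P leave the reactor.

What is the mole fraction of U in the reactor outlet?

0.703

Conversion of Q: Q consumed = 1ξ₁ = 0.873 × 141.6 → ξ₁ = 123.6 mol/min.
P balance: n_P = 0 + 1ξ₁ − 1ξ₂ = 46.9 → ξ₂ = (1·123.6 − 46.9)/1 = 76.72 mol/min.
Outlet amounts (n = n₀ + Σ ν·ξ):
  Q: 141.6 − 1(123.6) = 17.98
  P: 0 + 1(123.6) − 1(76.72) = 46.9
  U: 0 + 2(76.72) = 153.4
Total out = 218.3 mol/min; y_U = 153.4 / 218.3 = 0.7028.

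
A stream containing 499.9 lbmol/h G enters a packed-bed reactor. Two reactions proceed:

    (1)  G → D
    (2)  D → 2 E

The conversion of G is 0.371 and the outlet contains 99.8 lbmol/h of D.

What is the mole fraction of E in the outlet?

0.293

Conversion of G: G consumed = 1ξ₁ = 0.371 × 499.9 → ξ₁ = 185.5 lbmol/h.
D balance: n_D = 0 + 1ξ₁ − 1ξ₂ = 99.8 → ξ₂ = (1·185.5 − 99.8)/1 = 85.66 lbmol/h.
Outlet amounts (n = n₀ + Σ ν·ξ):
  G: 499.9 − 1(185.5) = 314.4
  D: 0 + 1(185.5) − 1(85.66) = 99.8
  E: 0 + 2(85.66) = 171.3
Total out = 585.6 lbmol/h; y_E = 171.3 / 585.6 = 0.2926.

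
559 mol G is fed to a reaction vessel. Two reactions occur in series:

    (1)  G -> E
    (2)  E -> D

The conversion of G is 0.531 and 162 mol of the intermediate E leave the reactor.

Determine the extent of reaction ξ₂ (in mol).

Conversion of G: G consumed = 1ξ₁ = 0.531 × 559 → ξ₁ = 296.8 mol.
E balance: n_E = 0 + 1ξ₁ − 1ξ₂ = 162 → ξ₂ = (1·296.8 − 162)/1 = 134.8 mol.
Outlet amounts (n = n₀ + Σ ν·ξ):
  G: 559 − 1(296.8) = 262.2
  E: 0 + 1(296.8) − 1(134.8) = 162
  D: 0 + 1(134.8) = 134.8

ξ₂ = 135 mol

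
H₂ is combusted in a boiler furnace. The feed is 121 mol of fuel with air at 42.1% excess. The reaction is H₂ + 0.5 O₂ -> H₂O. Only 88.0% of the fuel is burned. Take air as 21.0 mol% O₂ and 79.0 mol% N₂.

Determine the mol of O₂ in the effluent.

32.7 mol

Stoichiometric O₂ = 0.5 × 121 = 60.5 mol; O₂ fed = 60.5 × 1.421 = 85.97 mol.
N₂ fed = 85.97 × 79/21 = 323.4 mol.
Fuel reacted = 0.88 × 121 → ξ = 106.5 mol.
Outlet (n = n₀ + ν ξ):
  H₂: 121 − 1(106.5) = 14.52
  O₂: 85.97 − 0.5(106.5) = 32.73
  N₂: 323.4 (inert)
  H₂O: 0 + 1(106.5) = 106.5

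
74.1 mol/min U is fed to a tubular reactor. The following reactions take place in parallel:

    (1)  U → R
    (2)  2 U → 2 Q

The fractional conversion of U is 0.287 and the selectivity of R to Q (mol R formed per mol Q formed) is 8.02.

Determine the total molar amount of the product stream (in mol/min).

74.1 mol/min

Conversion of U: U consumed = 0.287 × 74.1 = 21.27 mol/min = 1ξ₁ + 2ξ₂.
Selectivity: 1ξ₁ / (2ξ₂) = 8.02 → ξ₁ = 16.04 ξ₂.
Substitute: (1·16.04 + 2) ξ₂ = 21.27 → ξ₂ = 1.179 mol/min, ξ₁ = 18.91 mol/min.
Outlet amounts (n = n₀ + Σ ν·ξ):
  U: 74.1 − 1(18.91) − 2(1.179) = 52.83
  R: 0 + 1(18.91) = 18.91
  Q: 0 + 2(1.179) = 2.358
Total out = 52.83 + 18.91 + 2.358 = 74.1 mol/min.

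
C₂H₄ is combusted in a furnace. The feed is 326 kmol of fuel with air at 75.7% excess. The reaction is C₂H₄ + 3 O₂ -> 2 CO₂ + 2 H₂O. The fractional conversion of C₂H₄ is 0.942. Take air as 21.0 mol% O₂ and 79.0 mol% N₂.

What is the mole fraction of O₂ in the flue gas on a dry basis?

Stoichiometric O₂ = 3 × 326 = 978 kmol; O₂ fed = 978 × 1.757 = 1718 kmol.
N₂ fed = 1718 × 79/21 = 6464 kmol.
Fuel reacted = 0.942 × 326 → ξ = 307.1 kmol.
Outlet (n = n₀ + ν ξ):
  C₂H₄: 326 − 1(307.1) = 18.91
  O₂: 1718 − 3(307.1) = 797.1
  N₂: 6464 (inert)
  CO₂: 0 + 2(307.1) = 614.2
  H₂O: 0 + 2(307.1) = 614.2
Dry total = 7894 kmol; y_O₂ (dry) = 797.1 / 7894 = 0.101.

0.101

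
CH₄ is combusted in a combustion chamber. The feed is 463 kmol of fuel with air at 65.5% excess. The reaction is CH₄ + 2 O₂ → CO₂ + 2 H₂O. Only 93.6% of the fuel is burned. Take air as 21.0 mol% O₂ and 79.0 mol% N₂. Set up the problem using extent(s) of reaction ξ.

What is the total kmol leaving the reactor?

7760 kmol

Stoichiometric O₂ = 2 × 463 = 926 kmol; O₂ fed = 926 × 1.655 = 1533 kmol.
N₂ fed = 1533 × 79/21 = 5765 kmol.
Fuel reacted = 0.936 × 463 → ξ = 433.4 kmol.
Outlet (n = n₀ + ν ξ):
  CH₄: 463 − 1(433.4) = 29.63
  O₂: 1533 − 2(433.4) = 665.8
  N₂: 5765 (inert)
  CO₂: 0 + 1(433.4) = 433.4
  H₂O: 0 + 2(433.4) = 866.7
Total out = 29.63 + 665.8 + 5765 + 433.4 + 866.7 = 7761 kmol.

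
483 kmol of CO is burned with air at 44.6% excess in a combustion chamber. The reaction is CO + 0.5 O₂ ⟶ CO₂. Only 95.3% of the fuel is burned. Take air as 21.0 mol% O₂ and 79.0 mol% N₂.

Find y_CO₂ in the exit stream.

0.24

Stoichiometric O₂ = 0.5 × 483 = 241.5 kmol; O₂ fed = 241.5 × 1.446 = 349.2 kmol.
N₂ fed = 349.2 × 79/21 = 1314 kmol.
Fuel reacted = 0.953 × 483 → ξ = 460.3 kmol.
Outlet (n = n₀ + ν ξ):
  CO: 483 − 1(460.3) = 22.7
  O₂: 349.2 − 0.5(460.3) = 119.1
  N₂: 1314 (inert)
  CO₂: 0 + 1(460.3) = 460.3
Total out = 1916 kmol; y_CO₂ = 460.3 / 1916 = 0.2403.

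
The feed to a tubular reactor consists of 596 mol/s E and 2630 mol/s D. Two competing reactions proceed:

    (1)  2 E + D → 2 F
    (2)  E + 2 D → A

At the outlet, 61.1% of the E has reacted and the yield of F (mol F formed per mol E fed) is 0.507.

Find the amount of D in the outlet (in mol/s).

Yield of F: 2ξ₁ / 596 = 0.507 → ξ₁ = 151.1 mol/s.
Conversion of E: 2ξ₁ + 1ξ₂ = 0.611 × 596 = 364.2 → ξ₂ = 61.98 mol/s.
Outlet amounts (n = n₀ + Σ ν·ξ):
  E: 596 − 2(151.1) − 1(61.98) = 231.8
  D: 2630 − 1(151.1) − 2(61.98) = 2355
  F: 0 + 2(151.1) = 302.2
  A: 0 + 1(61.98) = 61.98

2350 mol/s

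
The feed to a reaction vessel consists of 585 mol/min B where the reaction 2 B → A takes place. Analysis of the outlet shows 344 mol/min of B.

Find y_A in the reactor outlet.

For B: n = n₀ − 2ξ → 344 = 585 − 2ξ, giving ξ = 120.5 mol/min.
Outlet amounts (n = n₀ + ν ξ):
  B: 585 − 2(120.5) = 344
  A: 0 + 1(120.5) = 120.5
Total out = 464.5 mol/min; y_A = 120.5 / 464.5 = 0.2594.

0.259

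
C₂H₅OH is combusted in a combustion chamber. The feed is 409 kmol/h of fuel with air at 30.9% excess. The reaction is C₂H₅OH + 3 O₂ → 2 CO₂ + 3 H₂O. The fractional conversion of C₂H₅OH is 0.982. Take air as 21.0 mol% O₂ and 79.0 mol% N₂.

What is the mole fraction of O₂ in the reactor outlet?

Stoichiometric O₂ = 3 × 409 = 1227 kmol/h; O₂ fed = 1227 × 1.309 = 1606 kmol/h.
N₂ fed = 1606 × 79/21 = 6042 kmol/h.
Fuel reacted = 0.982 × 409 → ξ = 401.6 kmol/h.
Outlet (n = n₀ + ν ξ):
  C₂H₅OH: 409 − 1(401.6) = 7.362
  O₂: 1606 − 3(401.6) = 401.2
  N₂: 6042 (inert)
  CO₂: 0 + 2(401.6) = 803.3
  H₂O: 0 + 3(401.6) = 1205
Total out = 8459 kmol/h; y_O₂ = 401.2 / 8459 = 0.04743.

0.0474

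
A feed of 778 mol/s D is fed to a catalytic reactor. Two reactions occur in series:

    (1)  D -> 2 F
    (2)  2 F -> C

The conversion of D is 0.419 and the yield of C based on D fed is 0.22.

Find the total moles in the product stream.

Conversion of D: D consumed = 1ξ₁ = 0.419 × 778 → ξ₁ = 326 mol/s.
Yield of C: 1ξ₂ / 778 = 0.22 → ξ₂ = 171.2 mol/s.
Outlet amounts (n = n₀ + Σ ν·ξ):
  D: 778 − 1(326) = 452
  F: 0 + 2(326) − 2(171.2) = 309.6
  C: 0 + 1(171.2) = 171.2
Total out = 452 + 309.6 + 171.2 = 932.8 mol/s.

933 mol/s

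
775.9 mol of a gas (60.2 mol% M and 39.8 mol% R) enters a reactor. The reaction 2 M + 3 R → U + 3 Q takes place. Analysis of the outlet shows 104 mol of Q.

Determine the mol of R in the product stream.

205 mol

For Q: n = n₀ + 3ξ → 104 = 0 + 3ξ, giving ξ = 34.67 mol.
Outlet amounts (n = n₀ + ν ξ):
  M: 467.1 − 2(34.67) = 397.8
  R: 308.8 − 3(34.67) = 204.8
  U: 0 + 1(34.67) = 34.67
  Q: 0 + 3(34.67) = 104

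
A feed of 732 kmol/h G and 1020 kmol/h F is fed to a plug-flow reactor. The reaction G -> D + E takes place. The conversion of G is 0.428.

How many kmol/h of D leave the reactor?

313 kmol/h

G reacted = 0.428 × 732 = 313.3 kmol/h; ν_G = −1, so ξ = 313.3/1 = 313.3 kmol/h.
Outlet amounts (n = n₀ + ν ξ):
  G: 732 − 1(313.3) = 418.7
  D: 0 + 1(313.3) = 313.3
  E: 0 + 1(313.3) = 313.3
  F: 1020 (inert)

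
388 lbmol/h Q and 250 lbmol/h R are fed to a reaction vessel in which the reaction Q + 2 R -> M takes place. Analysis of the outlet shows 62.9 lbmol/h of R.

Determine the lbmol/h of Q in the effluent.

294 lbmol/h

For R: n = n₀ − 2ξ → 62.9 = 250 − 2ξ, giving ξ = 93.55 lbmol/h.
Outlet amounts (n = n₀ + ν ξ):
  Q: 388 − 1(93.55) = 294.4
  R: 250 − 2(93.55) = 62.9
  M: 0 + 1(93.55) = 93.55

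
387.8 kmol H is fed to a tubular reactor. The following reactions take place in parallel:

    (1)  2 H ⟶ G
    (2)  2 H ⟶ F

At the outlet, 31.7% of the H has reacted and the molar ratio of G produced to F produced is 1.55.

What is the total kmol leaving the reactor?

326 kmol

Conversion of H: H consumed = 0.317 × 387.8 = 122.9 kmol = 2ξ₁ + 2ξ₂.
Selectivity: 1ξ₁ / (1ξ₂) = 1.55 → ξ₁ = 1.55 ξ₂.
Substitute: (2·1.55 + 2) ξ₂ = 122.9 → ξ₂ = 24.1 kmol, ξ₁ = 37.36 kmol.
Outlet amounts (n = n₀ + Σ ν·ξ):
  H: 387.8 − 2(37.36) − 2(24.1) = 264.9
  G: 0 + 1(37.36) = 37.36
  F: 0 + 1(24.1) = 24.1
Total out = 264.9 + 37.36 + 24.1 = 326.3 kmol.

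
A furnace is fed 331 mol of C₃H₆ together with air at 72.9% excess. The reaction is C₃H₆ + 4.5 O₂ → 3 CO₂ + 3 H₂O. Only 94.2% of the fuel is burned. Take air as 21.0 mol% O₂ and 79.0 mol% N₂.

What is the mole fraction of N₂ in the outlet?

0.76

Stoichiometric O₂ = 4.5 × 331 = 1490 mol; O₂ fed = 1490 × 1.729 = 2575 mol.
N₂ fed = 2575 × 79/21 = 9688 mol.
Fuel reacted = 0.942 × 331 → ξ = 311.8 mol.
Outlet (n = n₀ + ν ξ):
  C₃H₆: 331 − 1(311.8) = 19.2
  O₂: 2575 − 4.5(311.8) = 1172
  N₂: 9688 (inert)
  CO₂: 0 + 3(311.8) = 935.4
  H₂O: 0 + 3(311.8) = 935.4
Total out = 12750 mol; y_N₂ = 9688 / 12750 = 0.7598.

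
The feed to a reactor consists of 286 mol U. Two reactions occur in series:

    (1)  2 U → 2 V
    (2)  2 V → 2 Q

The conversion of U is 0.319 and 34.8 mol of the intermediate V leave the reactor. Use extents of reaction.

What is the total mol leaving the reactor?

286 mol

Conversion of U: U consumed = 2ξ₁ = 0.319 × 286 → ξ₁ = 45.62 mol.
V balance: n_V = 0 + 2ξ₁ − 2ξ₂ = 34.8 → ξ₂ = (2·45.62 − 34.8)/2 = 28.22 mol.
Outlet amounts (n = n₀ + Σ ν·ξ):
  U: 286 − 2(45.62) = 194.8
  V: 0 + 2(45.62) − 2(28.22) = 34.8
  Q: 0 + 2(28.22) = 56.43
Total out = 194.8 + 34.8 + 56.43 = 286 mol.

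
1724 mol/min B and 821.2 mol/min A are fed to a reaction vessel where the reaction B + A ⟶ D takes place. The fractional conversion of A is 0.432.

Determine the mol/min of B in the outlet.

A reacted = 0.432 × 821.2 = 354.8 mol/min; ν_A = −1, so ξ = 354.8/1 = 354.8 mol/min.
Outlet amounts (n = n₀ + ν ξ):
  B: 1724 − 1(354.8) = 1369
  A: 821.2 − 1(354.8) = 466.4
  D: 0 + 1(354.8) = 354.8

1370 mol/min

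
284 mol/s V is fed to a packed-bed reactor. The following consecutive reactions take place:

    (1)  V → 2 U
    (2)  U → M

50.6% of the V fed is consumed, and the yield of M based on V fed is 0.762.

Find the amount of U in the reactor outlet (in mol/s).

71 mol/s

Conversion of V: V consumed = 1ξ₁ = 0.506 × 284 → ξ₁ = 143.7 mol/s.
Yield of M: 1ξ₂ / 284 = 0.762 → ξ₂ = 216.4 mol/s.
Outlet amounts (n = n₀ + Σ ν·ξ):
  V: 284 − 1(143.7) = 140.3
  U: 0 + 2(143.7) − 1(216.4) = 71
  M: 0 + 1(216.4) = 216.4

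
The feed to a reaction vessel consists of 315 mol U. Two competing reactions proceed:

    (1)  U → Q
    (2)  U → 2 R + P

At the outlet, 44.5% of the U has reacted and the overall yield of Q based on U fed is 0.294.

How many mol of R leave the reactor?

Yield of Q: 1ξ₁ / 315 = 0.294 → ξ₁ = 92.61 mol.
Conversion of U: 1ξ₁ + 1ξ₂ = 0.445 × 315 = 140.2 → ξ₂ = 47.57 mol.
Outlet amounts (n = n₀ + Σ ν·ξ):
  U: 315 − 1(92.61) − 1(47.57) = 174.8
  Q: 0 + 1(92.61) = 92.61
  R: 0 + 2(47.57) = 95.13
  P: 0 + 1(47.57) = 47.57

95.1 mol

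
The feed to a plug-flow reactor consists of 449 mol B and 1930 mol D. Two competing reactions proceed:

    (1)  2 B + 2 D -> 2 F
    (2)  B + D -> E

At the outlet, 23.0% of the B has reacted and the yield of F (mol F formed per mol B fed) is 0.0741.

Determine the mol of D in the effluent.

1830 mol

Yield of F: 2ξ₁ / 449 = 0.0741 → ξ₁ = 16.64 mol.
Conversion of B: 2ξ₁ + 1ξ₂ = 0.23 × 449 = 103.3 → ξ₂ = 70 mol.
Outlet amounts (n = n₀ + Σ ν·ξ):
  B: 449 − 2(16.64) − 1(70) = 345.7
  D: 1930 − 2(16.64) − 1(70) = 1827
  F: 0 + 2(16.64) = 33.27
  E: 0 + 1(70) = 70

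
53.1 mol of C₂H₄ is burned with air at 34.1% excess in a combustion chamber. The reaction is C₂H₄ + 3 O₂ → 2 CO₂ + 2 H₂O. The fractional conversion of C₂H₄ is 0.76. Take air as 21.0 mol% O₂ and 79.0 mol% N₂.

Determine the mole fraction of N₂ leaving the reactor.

0.751

Stoichiometric O₂ = 3 × 53.1 = 159.3 mol; O₂ fed = 159.3 × 1.341 = 213.6 mol.
N₂ fed = 213.6 × 79/21 = 803.6 mol.
Fuel reacted = 0.76 × 53.1 → ξ = 40.36 mol.
Outlet (n = n₀ + ν ξ):
  C₂H₄: 53.1 − 1(40.36) = 12.74
  O₂: 213.6 − 3(40.36) = 92.55
  N₂: 803.6 (inert)
  CO₂: 0 + 2(40.36) = 80.71
  H₂O: 0 + 2(40.36) = 80.71
Total out = 1070 mol; y_N₂ = 803.6 / 1070 = 0.7508.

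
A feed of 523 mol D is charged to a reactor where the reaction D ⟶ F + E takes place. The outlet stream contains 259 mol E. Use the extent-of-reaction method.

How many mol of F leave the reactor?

For E: n = n₀ + 1ξ → 259 = 0 + 1ξ, giving ξ = 259 mol.
Outlet amounts (n = n₀ + ν ξ):
  D: 523 − 1(259) = 264
  F: 0 + 1(259) = 259
  E: 0 + 1(259) = 259

259 mol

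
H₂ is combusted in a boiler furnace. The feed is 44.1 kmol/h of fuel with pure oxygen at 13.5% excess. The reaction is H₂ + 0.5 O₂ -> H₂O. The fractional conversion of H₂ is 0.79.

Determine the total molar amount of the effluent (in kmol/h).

Stoichiometric O₂ = 0.5 × 44.1 = 22.05 kmol/h; O₂ fed = 22.05 × 1.135 = 25.03 kmol/h.
Fuel reacted = 0.79 × 44.1 → ξ = 34.84 kmol/h.
Outlet (n = n₀ + ν ξ):
  H₂: 44.1 − 1(34.84) = 9.261
  O₂: 25.03 − 0.5(34.84) = 7.607
  H₂O: 0 + 1(34.84) = 34.84
Total out = 9.261 + 7.607 + 34.84 = 51.71 kmol/h.

51.7 kmol/h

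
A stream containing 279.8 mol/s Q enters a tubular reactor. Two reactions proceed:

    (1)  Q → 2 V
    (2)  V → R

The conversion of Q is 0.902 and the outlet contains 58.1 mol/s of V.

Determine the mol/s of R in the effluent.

447 mol/s

Conversion of Q: Q consumed = 1ξ₁ = 0.902 × 279.8 → ξ₁ = 252.4 mol/s.
V balance: n_V = 0 + 2ξ₁ − 1ξ₂ = 58.1 → ξ₂ = (2·252.4 − 58.1)/1 = 446.7 mol/s.
Outlet amounts (n = n₀ + Σ ν·ξ):
  Q: 279.8 − 1(252.4) = 27.42
  V: 0 + 2(252.4) − 1(446.7) = 58.1
  R: 0 + 1(446.7) = 446.7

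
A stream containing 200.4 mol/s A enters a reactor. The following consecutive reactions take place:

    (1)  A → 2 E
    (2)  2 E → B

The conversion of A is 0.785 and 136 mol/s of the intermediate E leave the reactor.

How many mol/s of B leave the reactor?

Conversion of A: A consumed = 1ξ₁ = 0.785 × 200.4 → ξ₁ = 157.3 mol/s.
E balance: n_E = 0 + 2ξ₁ − 2ξ₂ = 136 → ξ₂ = (2·157.3 − 136)/2 = 89.31 mol/s.
Outlet amounts (n = n₀ + Σ ν·ξ):
  A: 200.4 − 1(157.3) = 43.09
  E: 0 + 2(157.3) − 2(89.31) = 136
  B: 0 + 1(89.31) = 89.31

89.3 mol/s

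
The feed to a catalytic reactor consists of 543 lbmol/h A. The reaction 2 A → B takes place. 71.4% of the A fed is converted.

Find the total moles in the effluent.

A reacted = 0.714 × 543 = 387.7 lbmol/h; ν_A = −2, so ξ = 387.7/2 = 193.9 lbmol/h.
Outlet amounts (n = n₀ + ν ξ):
  A: 543 − 2(193.9) = 155.3
  B: 0 + 1(193.9) = 193.9
Total out = 155.3 + 193.9 = 349.1 lbmol/h.

349 lbmol/h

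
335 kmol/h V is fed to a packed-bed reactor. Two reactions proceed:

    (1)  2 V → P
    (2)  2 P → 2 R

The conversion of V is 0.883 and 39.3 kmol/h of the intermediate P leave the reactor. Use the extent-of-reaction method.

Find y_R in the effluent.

Conversion of V: V consumed = 2ξ₁ = 0.883 × 335 → ξ₁ = 147.9 kmol/h.
P balance: n_P = 0 + 1ξ₁ − 2ξ₂ = 39.3 → ξ₂ = (1·147.9 − 39.3)/2 = 54.3 kmol/h.
Outlet amounts (n = n₀ + Σ ν·ξ):
  V: 335 − 2(147.9) = 39.19
  P: 0 + 1(147.9) − 2(54.3) = 39.3
  R: 0 + 2(54.3) = 108.6
Total out = 187.1 kmol/h; y_R = 108.6 / 187.1 = 0.5805.

0.58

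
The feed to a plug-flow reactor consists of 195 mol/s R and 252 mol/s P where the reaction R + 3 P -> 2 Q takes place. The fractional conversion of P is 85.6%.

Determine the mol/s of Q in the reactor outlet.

144 mol/s

P reacted = 0.856 × 252 = 215.7 mol/s; ν_P = −3, so ξ = 215.7/3 = 71.9 mol/s.
Outlet amounts (n = n₀ + ν ξ):
  R: 195 − 1(71.9) = 123.1
  P: 252 − 3(71.9) = 36.29
  Q: 0 + 2(71.9) = 143.8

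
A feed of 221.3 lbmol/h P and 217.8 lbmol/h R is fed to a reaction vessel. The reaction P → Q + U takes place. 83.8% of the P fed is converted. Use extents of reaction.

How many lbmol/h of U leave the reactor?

P reacted = 0.838 × 221.3 = 185.4 lbmol/h; ν_P = −1, so ξ = 185.4/1 = 185.4 lbmol/h.
Outlet amounts (n = n₀ + ν ξ):
  P: 221.3 − 1(185.4) = 35.85
  Q: 0 + 1(185.4) = 185.4
  U: 0 + 1(185.4) = 185.4
  R: 217.8 (inert)

185 lbmol/h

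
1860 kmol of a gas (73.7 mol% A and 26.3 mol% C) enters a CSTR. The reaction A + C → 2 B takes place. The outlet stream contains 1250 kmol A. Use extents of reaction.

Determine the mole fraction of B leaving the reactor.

For A: n = n₀ − 1ξ → 1250 = 1371 − 1ξ, giving ξ = 120.8 kmol.
Outlet amounts (n = n₀ + ν ξ):
  A: 1371 − 1(120.8) = 1250
  C: 489.2 − 1(120.8) = 368.4
  B: 0 + 2(120.8) = 241.6
Total out = 1860 kmol; y_B = 241.6 / 1860 = 0.1299.

0.13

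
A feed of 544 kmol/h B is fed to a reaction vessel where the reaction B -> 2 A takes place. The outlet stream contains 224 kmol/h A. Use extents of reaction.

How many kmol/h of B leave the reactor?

432 kmol/h

For A: n = n₀ + 2ξ → 224 = 0 + 2ξ, giving ξ = 112 kmol/h.
Outlet amounts (n = n₀ + ν ξ):
  B: 544 − 1(112) = 432
  A: 0 + 2(112) = 224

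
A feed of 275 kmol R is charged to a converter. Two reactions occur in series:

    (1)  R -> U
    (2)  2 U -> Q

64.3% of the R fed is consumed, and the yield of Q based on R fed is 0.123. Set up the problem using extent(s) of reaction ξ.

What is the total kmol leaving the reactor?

Conversion of R: R consumed = 1ξ₁ = 0.643 × 275 → ξ₁ = 176.8 kmol.
Yield of Q: 1ξ₂ / 275 = 0.123 → ξ₂ = 33.83 kmol.
Outlet amounts (n = n₀ + Σ ν·ξ):
  R: 275 − 1(176.8) = 98.17
  U: 0 + 1(176.8) − 2(33.83) = 109.2
  Q: 0 + 1(33.83) = 33.83
Total out = 98.17 + 109.2 + 33.83 = 241.2 kmol.

241 kmol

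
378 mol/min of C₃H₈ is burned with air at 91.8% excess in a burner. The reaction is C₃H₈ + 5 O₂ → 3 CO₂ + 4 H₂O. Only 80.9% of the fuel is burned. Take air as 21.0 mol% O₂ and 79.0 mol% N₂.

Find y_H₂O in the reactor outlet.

Stoichiometric O₂ = 5 × 378 = 1890 mol/min; O₂ fed = 1890 × 1.918 = 3625 mol/min.
N₂ fed = 3625 × 79/21 = 13640 mol/min.
Fuel reacted = 0.809 × 378 → ξ = 305.8 mol/min.
Outlet (n = n₀ + ν ξ):
  C₃H₈: 378 − 1(305.8) = 72.2
  O₂: 3625 − 5(305.8) = 2096
  N₂: 13640 (inert)
  CO₂: 0 + 3(305.8) = 917.4
  H₂O: 0 + 4(305.8) = 1223
Total out = 17950 mol/min; y_H₂O = 1223 / 17950 = 0.06816.

0.0682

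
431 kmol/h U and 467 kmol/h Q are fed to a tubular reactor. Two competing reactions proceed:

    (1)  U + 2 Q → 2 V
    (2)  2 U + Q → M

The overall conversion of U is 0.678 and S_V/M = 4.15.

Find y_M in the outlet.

0.118

Conversion of U: U consumed = 0.678 × 431 = 292.2 kmol/h = 1ξ₁ + 2ξ₂.
Selectivity: 2ξ₁ / (1ξ₂) = 4.15 → ξ₁ = 2.075 ξ₂.
Substitute: (1·2.075 + 2) ξ₂ = 292.2 → ξ₂ = 71.71 kmol/h, ξ₁ = 148.8 kmol/h.
Outlet amounts (n = n₀ + Σ ν·ξ):
  U: 431 − 1(148.8) − 2(71.71) = 138.8
  Q: 467 − 2(148.8) − 1(71.71) = 97.69
  V: 0 + 2(148.8) = 297.6
  M: 0 + 1(71.71) = 71.71
Total out = 605.8 kmol/h; y_M = 71.71 / 605.8 = 0.1184.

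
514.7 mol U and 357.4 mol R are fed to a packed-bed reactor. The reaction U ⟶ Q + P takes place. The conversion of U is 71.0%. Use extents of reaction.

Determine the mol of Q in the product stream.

U reacted = 0.71 × 514.7 = 365.4 mol; ν_U = −1, so ξ = 365.4/1 = 365.4 mol.
Outlet amounts (n = n₀ + ν ξ):
  U: 514.7 − 1(365.4) = 149.3
  Q: 0 + 1(365.4) = 365.4
  P: 0 + 1(365.4) = 365.4
  R: 357.4 (inert)

365 mol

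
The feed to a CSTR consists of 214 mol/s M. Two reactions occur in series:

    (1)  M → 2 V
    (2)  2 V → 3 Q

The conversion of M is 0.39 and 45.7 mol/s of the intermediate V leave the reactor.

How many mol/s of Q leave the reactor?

Conversion of M: M consumed = 1ξ₁ = 0.39 × 214 → ξ₁ = 83.46 mol/s.
V balance: n_V = 0 + 2ξ₁ − 2ξ₂ = 45.7 → ξ₂ = (2·83.46 − 45.7)/2 = 60.61 mol/s.
Outlet amounts (n = n₀ + Σ ν·ξ):
  M: 214 − 1(83.46) = 130.5
  V: 0 + 2(83.46) − 2(60.61) = 45.7
  Q: 0 + 3(60.61) = 181.8

182 mol/s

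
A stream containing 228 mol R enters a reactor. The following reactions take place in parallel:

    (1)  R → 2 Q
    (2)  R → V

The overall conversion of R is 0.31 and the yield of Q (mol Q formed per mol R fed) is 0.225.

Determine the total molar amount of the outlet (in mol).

Yield of Q: 2ξ₁ / 228 = 0.225 → ξ₁ = 25.65 mol.
Conversion of R: 1ξ₁ + 1ξ₂ = 0.31 × 228 = 70.68 → ξ₂ = 45.03 mol.
Outlet amounts (n = n₀ + Σ ν·ξ):
  R: 228 − 1(25.65) − 1(45.03) = 157.3
  Q: 0 + 2(25.65) = 51.3
  V: 0 + 1(45.03) = 45.03
Total out = 157.3 + 51.3 + 45.03 = 253.6 mol.

254 mol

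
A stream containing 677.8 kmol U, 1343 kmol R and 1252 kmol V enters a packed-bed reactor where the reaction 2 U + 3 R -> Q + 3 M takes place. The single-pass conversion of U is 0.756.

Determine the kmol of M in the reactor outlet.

U reacted = 0.756 × 677.8 = 512.4 kmol; ν_U = −2, so ξ = 512.4/2 = 256.2 kmol.
Outlet amounts (n = n₀ + ν ξ):
  U: 677.8 − 2(256.2) = 165.4
  R: 1343 − 3(256.2) = 574.4
  Q: 0 + 1(256.2) = 256.2
  M: 0 + 3(256.2) = 768.6
  V: 1252 (inert)

769 kmol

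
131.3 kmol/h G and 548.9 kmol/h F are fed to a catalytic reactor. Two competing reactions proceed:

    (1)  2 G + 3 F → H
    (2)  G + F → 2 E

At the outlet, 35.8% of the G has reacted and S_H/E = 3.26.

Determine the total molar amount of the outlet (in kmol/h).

593 kmol/h

Conversion of G: G consumed = 0.358 × 131.3 = 47.01 kmol/h = 2ξ₁ + 1ξ₂.
Selectivity: 1ξ₁ / (2ξ₂) = 3.26 → ξ₁ = 6.52 ξ₂.
Substitute: (2·6.52 + 1) ξ₂ = 47.01 → ξ₂ = 3.348 kmol/h, ξ₁ = 21.83 kmol/h.
Outlet amounts (n = n₀ + Σ ν·ξ):
  G: 131.3 − 2(21.83) − 1(3.348) = 84.29
  F: 548.9 − 3(21.83) − 1(3.348) = 480.1
  H: 0 + 1(21.83) = 21.83
  E: 0 + 2(3.348) = 6.696
Total out = 84.29 + 480.1 + 21.83 + 6.696 = 592.9 kmol/h.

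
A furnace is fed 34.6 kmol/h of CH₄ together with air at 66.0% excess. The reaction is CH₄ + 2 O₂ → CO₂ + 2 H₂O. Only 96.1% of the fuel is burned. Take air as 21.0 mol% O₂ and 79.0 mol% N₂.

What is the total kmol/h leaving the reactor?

Stoichiometric O₂ = 2 × 34.6 = 69.2 kmol/h; O₂ fed = 69.2 × 1.660 = 114.9 kmol/h.
N₂ fed = 114.9 × 79/21 = 432.1 kmol/h.
Fuel reacted = 0.961 × 34.6 → ξ = 33.25 kmol/h.
Outlet (n = n₀ + ν ξ):
  CH₄: 34.6 − 1(33.25) = 1.349
  O₂: 114.9 − 2(33.25) = 48.37
  N₂: 432.1 (inert)
  CO₂: 0 + 1(33.25) = 33.25
  H₂O: 0 + 2(33.25) = 66.5
Total out = 1.349 + 48.37 + 432.1 + 33.25 + 66.5 = 581.6 kmol/h.

582 kmol/h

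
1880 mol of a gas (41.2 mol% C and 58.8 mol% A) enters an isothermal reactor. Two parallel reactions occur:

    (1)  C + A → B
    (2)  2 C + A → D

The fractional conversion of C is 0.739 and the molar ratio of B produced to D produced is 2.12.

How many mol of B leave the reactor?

Conversion of C: C consumed = 0.739 × 774.6 = 572.4 mol = 1ξ₁ + 2ξ₂.
Selectivity: 1ξ₁ / (1ξ₂) = 2.12 → ξ₁ = 2.12 ξ₂.
Substitute: (1·2.12 + 2) ξ₂ = 572.4 → ξ₂ = 138.9 mol, ξ₁ = 294.5 mol.
Outlet amounts (n = n₀ + Σ ν·ξ):
  C: 774.6 − 1(294.5) − 2(138.9) = 202.2
  A: 1105 − 1(294.5) − 1(138.9) = 672
  B: 0 + 1(294.5) = 294.5
  D: 0 + 1(138.9) = 138.9

295 mol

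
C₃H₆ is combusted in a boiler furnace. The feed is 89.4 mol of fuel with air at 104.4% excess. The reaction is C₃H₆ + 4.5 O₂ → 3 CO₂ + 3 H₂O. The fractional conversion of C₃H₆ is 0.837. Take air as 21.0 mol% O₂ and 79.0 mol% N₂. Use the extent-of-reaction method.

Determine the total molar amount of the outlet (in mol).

4040 mol

Stoichiometric O₂ = 4.5 × 89.4 = 402.3 mol; O₂ fed = 402.3 × 2.044 = 822.3 mol.
N₂ fed = 822.3 × 79/21 = 3093 mol.
Fuel reacted = 0.837 × 89.4 → ξ = 74.83 mol.
Outlet (n = n₀ + ν ξ):
  C₃H₆: 89.4 − 1(74.83) = 14.57
  O₂: 822.3 − 4.5(74.83) = 485.6
  N₂: 3093 (inert)
  CO₂: 0 + 3(74.83) = 224.5
  H₂O: 0 + 3(74.83) = 224.5
Total out = 14.57 + 485.6 + 3093 + 224.5 + 224.5 = 4043 mol.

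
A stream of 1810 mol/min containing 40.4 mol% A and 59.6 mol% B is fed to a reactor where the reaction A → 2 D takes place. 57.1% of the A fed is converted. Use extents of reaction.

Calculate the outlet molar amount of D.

835 mol/min

A reacted = 0.571 × 731.2 = 417.5 mol/min; ν_A = −1, so ξ = 417.5/1 = 417.5 mol/min.
Outlet amounts (n = n₀ + ν ξ):
  A: 731.2 − 1(417.5) = 313.7
  D: 0 + 2(417.5) = 835.1
  B: 1079 (inert)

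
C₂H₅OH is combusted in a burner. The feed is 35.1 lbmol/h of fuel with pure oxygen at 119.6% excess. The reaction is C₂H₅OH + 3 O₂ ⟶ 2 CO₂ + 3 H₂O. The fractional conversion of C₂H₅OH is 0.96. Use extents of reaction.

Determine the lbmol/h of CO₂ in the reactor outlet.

67.4 lbmol/h

Stoichiometric O₂ = 3 × 35.1 = 105.3 lbmol/h; O₂ fed = 105.3 × 2.196 = 231.2 lbmol/h.
Fuel reacted = 0.96 × 35.1 → ξ = 33.7 lbmol/h.
Outlet (n = n₀ + ν ξ):
  C₂H₅OH: 35.1 − 1(33.7) = 1.404
  O₂: 231.2 − 3(33.7) = 130.2
  CO₂: 0 + 2(33.7) = 67.39
  H₂O: 0 + 3(33.7) = 101.1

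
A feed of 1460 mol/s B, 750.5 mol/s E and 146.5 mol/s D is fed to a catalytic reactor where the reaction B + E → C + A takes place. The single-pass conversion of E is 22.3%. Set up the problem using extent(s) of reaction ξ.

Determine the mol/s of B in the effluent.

E reacted = 0.223 × 750.5 = 167.4 mol/s; ν_E = −1, so ξ = 167.4/1 = 167.4 mol/s.
Outlet amounts (n = n₀ + ν ξ):
  B: 1460 − 1(167.4) = 1293
  E: 750.5 − 1(167.4) = 583.1
  C: 0 + 1(167.4) = 167.4
  A: 0 + 1(167.4) = 167.4
  D: 146.5 (inert)

1290 mol/s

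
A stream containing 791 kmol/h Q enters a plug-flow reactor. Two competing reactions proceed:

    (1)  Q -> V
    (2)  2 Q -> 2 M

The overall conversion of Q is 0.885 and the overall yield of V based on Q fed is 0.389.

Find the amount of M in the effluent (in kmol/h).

Yield of V: 1ξ₁ / 791 = 0.389 → ξ₁ = 307.7 kmol/h.
Conversion of Q: 1ξ₁ + 2ξ₂ = 0.885 × 791 = 700 → ξ₂ = 196.2 kmol/h.
Outlet amounts (n = n₀ + Σ ν·ξ):
  Q: 791 − 1(307.7) − 2(196.2) = 90.97
  V: 0 + 1(307.7) = 307.7
  M: 0 + 2(196.2) = 392.3

392 kmol/h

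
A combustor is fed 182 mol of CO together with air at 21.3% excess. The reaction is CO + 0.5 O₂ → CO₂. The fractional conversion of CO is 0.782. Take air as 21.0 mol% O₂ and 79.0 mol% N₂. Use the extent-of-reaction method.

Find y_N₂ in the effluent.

Stoichiometric O₂ = 0.5 × 182 = 91 mol; O₂ fed = 91 × 1.213 = 110.4 mol.
N₂ fed = 110.4 × 79/21 = 415.3 mol.
Fuel reacted = 0.782 × 182 → ξ = 142.3 mol.
Outlet (n = n₀ + ν ξ):
  CO: 182 − 1(142.3) = 39.68
  O₂: 110.4 − 0.5(142.3) = 39.22
  N₂: 415.3 (inert)
  CO₂: 0 + 1(142.3) = 142.3
Total out = 636.5 mol; y_N₂ = 415.3 / 636.5 = 0.6524.

0.652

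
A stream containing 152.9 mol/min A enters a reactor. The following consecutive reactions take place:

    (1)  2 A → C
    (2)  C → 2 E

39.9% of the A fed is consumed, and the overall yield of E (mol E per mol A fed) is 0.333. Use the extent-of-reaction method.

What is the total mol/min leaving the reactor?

148 mol/min

Conversion of A: A consumed = 2ξ₁ = 0.399 × 152.9 → ξ₁ = 30.5 mol/min.
Yield of E: 2ξ₂ / 152.9 = 0.333 → ξ₂ = 25.46 mol/min.
Outlet amounts (n = n₀ + Σ ν·ξ):
  A: 152.9 − 2(30.5) = 91.89
  C: 0 + 1(30.5) − 1(25.46) = 5.046
  E: 0 + 2(25.46) = 50.92
Total out = 91.89 + 5.046 + 50.92 = 147.9 mol/min.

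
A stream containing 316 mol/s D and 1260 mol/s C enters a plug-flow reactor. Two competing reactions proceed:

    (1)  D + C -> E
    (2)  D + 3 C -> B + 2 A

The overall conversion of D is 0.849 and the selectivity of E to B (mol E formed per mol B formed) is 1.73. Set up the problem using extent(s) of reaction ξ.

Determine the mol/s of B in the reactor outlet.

Conversion of D: D consumed = 0.849 × 316 = 268.3 mol/s = 1ξ₁ + 1ξ₂.
Selectivity: 1ξ₁ / (1ξ₂) = 1.73 → ξ₁ = 1.73 ξ₂.
Substitute: (1·1.73 + 1) ξ₂ = 268.3 → ξ₂ = 98.27 mol/s, ξ₁ = 170 mol/s.
Outlet amounts (n = n₀ + Σ ν·ξ):
  D: 316 − 1(170) − 1(98.27) = 47.72
  C: 1260 − 1(170) − 3(98.27) = 795.2
  E: 0 + 1(170) = 170
  B: 0 + 1(98.27) = 98.27
  A: 0 + 2(98.27) = 196.5

98.3 mol/s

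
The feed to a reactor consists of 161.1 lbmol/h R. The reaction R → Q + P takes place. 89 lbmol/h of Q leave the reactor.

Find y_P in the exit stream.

0.356

For Q: n = n₀ + 1ξ → 89 = 0 + 1ξ, giving ξ = 89 lbmol/h.
Outlet amounts (n = n₀ + ν ξ):
  R: 161.1 − 1(89) = 72.1
  Q: 0 + 1(89) = 89
  P: 0 + 1(89) = 89
Total out = 250.1 lbmol/h; y_P = 89 / 250.1 = 0.3559.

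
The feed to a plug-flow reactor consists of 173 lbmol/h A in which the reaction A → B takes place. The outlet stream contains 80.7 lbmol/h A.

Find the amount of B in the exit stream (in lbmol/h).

92.3 lbmol/h

For A: n = n₀ − 1ξ → 80.7 = 173 − 1ξ, giving ξ = 92.3 lbmol/h.
Outlet amounts (n = n₀ + ν ξ):
  A: 173 − 1(92.3) = 80.7
  B: 0 + 1(92.3) = 92.3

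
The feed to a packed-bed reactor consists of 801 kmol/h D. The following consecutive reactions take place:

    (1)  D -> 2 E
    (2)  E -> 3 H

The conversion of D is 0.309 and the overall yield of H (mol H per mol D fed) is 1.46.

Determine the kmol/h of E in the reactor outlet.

Conversion of D: D consumed = 1ξ₁ = 0.309 × 801 → ξ₁ = 247.5 kmol/h.
Yield of H: 3ξ₂ / 801 = 1.46 → ξ₂ = 389.8 kmol/h.
Outlet amounts (n = n₀ + Σ ν·ξ):
  D: 801 − 1(247.5) = 553.5
  E: 0 + 2(247.5) − 1(389.8) = 105.2
  H: 0 + 3(389.8) = 1169

105 kmol/h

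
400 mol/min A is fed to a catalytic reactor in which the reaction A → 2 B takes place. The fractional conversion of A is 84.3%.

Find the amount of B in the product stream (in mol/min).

674 mol/min

A reacted = 0.843 × 400 = 337.2 mol/min; ν_A = −1, so ξ = 337.2/1 = 337.2 mol/min.
Outlet amounts (n = n₀ + ν ξ):
  A: 400 − 1(337.2) = 62.8
  B: 0 + 2(337.2) = 674.4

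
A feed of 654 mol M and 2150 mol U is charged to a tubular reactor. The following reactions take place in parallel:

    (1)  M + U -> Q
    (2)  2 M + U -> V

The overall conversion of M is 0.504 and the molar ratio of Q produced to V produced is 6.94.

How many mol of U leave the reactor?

Conversion of M: M consumed = 0.504 × 654 = 329.6 mol = 1ξ₁ + 2ξ₂.
Selectivity: 1ξ₁ / (1ξ₂) = 6.94 → ξ₁ = 6.94 ξ₂.
Substitute: (1·6.94 + 2) ξ₂ = 329.6 → ξ₂ = 36.87 mol, ξ₁ = 255.9 mol.
Outlet amounts (n = n₀ + Σ ν·ξ):
  M: 654 − 1(255.9) − 2(36.87) = 324.4
  U: 2150 − 1(255.9) − 1(36.87) = 1857
  Q: 0 + 1(255.9) = 255.9
  V: 0 + 1(36.87) = 36.87

1860 mol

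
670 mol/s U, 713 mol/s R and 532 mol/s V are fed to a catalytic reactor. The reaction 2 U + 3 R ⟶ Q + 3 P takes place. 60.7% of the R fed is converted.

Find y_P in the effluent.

0.244

R reacted = 0.607 × 713 = 432.8 mol/s; ν_R = −3, so ξ = 432.8/3 = 144.3 mol/s.
Outlet amounts (n = n₀ + ν ξ):
  U: 670 − 2(144.3) = 381.5
  R: 713 − 3(144.3) = 280.2
  Q: 0 + 1(144.3) = 144.3
  P: 0 + 3(144.3) = 432.8
  V: 532 (inert)
Total out = 1771 mol/s; y_P = 432.8 / 1771 = 0.2444.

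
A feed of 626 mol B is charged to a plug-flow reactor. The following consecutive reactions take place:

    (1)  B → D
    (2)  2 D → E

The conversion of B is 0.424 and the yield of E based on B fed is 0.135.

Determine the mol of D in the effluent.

96.4 mol

Conversion of B: B consumed = 1ξ₁ = 0.424 × 626 → ξ₁ = 265.4 mol.
Yield of E: 1ξ₂ / 626 = 0.135 → ξ₂ = 84.51 mol.
Outlet amounts (n = n₀ + Σ ν·ξ):
  B: 626 − 1(265.4) = 360.6
  D: 0 + 1(265.4) − 2(84.51) = 96.4
  E: 0 + 1(84.51) = 84.51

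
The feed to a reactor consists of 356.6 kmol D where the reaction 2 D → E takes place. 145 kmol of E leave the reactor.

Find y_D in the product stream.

For E: n = n₀ + 1ξ → 145 = 0 + 1ξ, giving ξ = 145 kmol.
Outlet amounts (n = n₀ + ν ξ):
  D: 356.6 − 2(145) = 66.6
  E: 0 + 1(145) = 145
Total out = 211.6 kmol; y_D = 66.6 / 211.6 = 0.3147.

0.315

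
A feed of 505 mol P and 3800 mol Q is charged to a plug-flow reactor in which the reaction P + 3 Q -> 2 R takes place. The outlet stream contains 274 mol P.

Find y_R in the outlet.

For P: n = n₀ − 1ξ → 274 = 505 − 1ξ, giving ξ = 231 mol.
Outlet amounts (n = n₀ + ν ξ):
  P: 505 − 1(231) = 274
  Q: 3800 − 3(231) = 3107
  R: 0 + 2(231) = 462
Total out = 3843 mol; y_R = 462 / 3843 = 0.1202.

0.12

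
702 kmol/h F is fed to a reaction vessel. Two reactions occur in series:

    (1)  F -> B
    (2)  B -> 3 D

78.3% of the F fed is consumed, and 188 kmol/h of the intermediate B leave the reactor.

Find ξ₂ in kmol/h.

Conversion of F: F consumed = 1ξ₁ = 0.783 × 702 → ξ₁ = 549.7 kmol/h.
B balance: n_B = 0 + 1ξ₁ − 1ξ₂ = 188 → ξ₂ = (1·549.7 − 188)/1 = 361.7 kmol/h.
Outlet amounts (n = n₀ + Σ ν·ξ):
  F: 702 − 1(549.7) = 152.3
  B: 0 + 1(549.7) − 1(361.7) = 188
  D: 0 + 3(361.7) = 1085

ξ₂ = 362 kmol/h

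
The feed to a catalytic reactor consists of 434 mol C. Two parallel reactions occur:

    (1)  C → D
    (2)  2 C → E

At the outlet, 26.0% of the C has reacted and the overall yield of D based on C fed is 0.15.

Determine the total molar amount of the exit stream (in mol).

410 mol

Yield of D: 1ξ₁ / 434 = 0.15 → ξ₁ = 65.1 mol.
Conversion of C: 1ξ₁ + 2ξ₂ = 0.26 × 434 = 112.8 → ξ₂ = 23.87 mol.
Outlet amounts (n = n₀ + Σ ν·ξ):
  C: 434 − 1(65.1) − 2(23.87) = 321.2
  D: 0 + 1(65.1) = 65.1
  E: 0 + 1(23.87) = 23.87
Total out = 321.2 + 65.1 + 23.87 = 410.1 mol.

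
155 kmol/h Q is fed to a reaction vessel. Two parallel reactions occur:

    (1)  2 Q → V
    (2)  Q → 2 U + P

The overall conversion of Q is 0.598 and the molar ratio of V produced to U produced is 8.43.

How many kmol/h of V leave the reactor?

45 kmol/h

Conversion of Q: Q consumed = 0.598 × 155 = 92.69 kmol/h = 2ξ₁ + 1ξ₂.
Selectivity: 1ξ₁ / (2ξ₂) = 8.43 → ξ₁ = 16.86 ξ₂.
Substitute: (2·16.86 + 1) ξ₂ = 92.69 → ξ₂ = 2.67 kmol/h, ξ₁ = 45.01 kmol/h.
Outlet amounts (n = n₀ + Σ ν·ξ):
  Q: 155 − 2(45.01) − 1(2.67) = 62.31
  V: 0 + 1(45.01) = 45.01
  U: 0 + 2(2.67) = 5.339
  P: 0 + 1(2.67) = 2.67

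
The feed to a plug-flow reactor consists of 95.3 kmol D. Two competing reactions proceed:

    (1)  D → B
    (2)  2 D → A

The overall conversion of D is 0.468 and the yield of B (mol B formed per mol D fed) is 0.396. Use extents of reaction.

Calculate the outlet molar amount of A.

Yield of B: 1ξ₁ / 95.3 = 0.396 → ξ₁ = 37.74 kmol.
Conversion of D: 1ξ₁ + 2ξ₂ = 0.468 × 95.3 = 44.6 → ξ₂ = 3.431 kmol.
Outlet amounts (n = n₀ + Σ ν·ξ):
  D: 95.3 − 1(37.74) − 2(3.431) = 50.7
  B: 0 + 1(37.74) = 37.74
  A: 0 + 1(3.431) = 3.431

3.43 kmol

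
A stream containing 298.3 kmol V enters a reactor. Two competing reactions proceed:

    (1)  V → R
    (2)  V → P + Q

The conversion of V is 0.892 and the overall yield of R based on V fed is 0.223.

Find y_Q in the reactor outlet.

Yield of R: 1ξ₁ / 298.3 = 0.223 → ξ₁ = 66.52 kmol.
Conversion of V: 1ξ₁ + 1ξ₂ = 0.892 × 298.3 = 266.1 → ξ₂ = 199.6 kmol.
Outlet amounts (n = n₀ + Σ ν·ξ):
  V: 298.3 − 1(66.52) − 1(199.6) = 32.22
  R: 0 + 1(66.52) = 66.52
  P: 0 + 1(199.6) = 199.6
  Q: 0 + 1(199.6) = 199.6
Total out = 497.9 kmol; y_Q = 199.6 / 497.9 = 0.4008.

0.401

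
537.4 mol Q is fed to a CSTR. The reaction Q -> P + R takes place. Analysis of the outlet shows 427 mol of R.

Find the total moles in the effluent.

964 mol

For R: n = n₀ + 1ξ → 427 = 0 + 1ξ, giving ξ = 427 mol.
Outlet amounts (n = n₀ + ν ξ):
  Q: 537.4 − 1(427) = 110.4
  P: 0 + 1(427) = 427
  R: 0 + 1(427) = 427
Total out = 110.4 + 427 + 427 = 964.4 mol.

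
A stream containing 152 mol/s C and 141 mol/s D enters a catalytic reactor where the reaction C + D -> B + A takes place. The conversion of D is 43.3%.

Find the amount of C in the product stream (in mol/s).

90.9 mol/s

D reacted = 0.433 × 141 = 61.05 mol/s; ν_D = −1, so ξ = 61.05/1 = 61.05 mol/s.
Outlet amounts (n = n₀ + ν ξ):
  C: 152 − 1(61.05) = 90.95
  D: 141 − 1(61.05) = 79.95
  B: 0 + 1(61.05) = 61.05
  A: 0 + 1(61.05) = 61.05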